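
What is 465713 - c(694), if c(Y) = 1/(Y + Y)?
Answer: 646409643/1388 ≈ 4.6571e+5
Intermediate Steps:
c(Y) = 1/(2*Y)
465713 - c(694) = 465713 - 1/(2*694) = 465713 - 1*1/1388 = 465713 - 1/1388 = 646409643/1388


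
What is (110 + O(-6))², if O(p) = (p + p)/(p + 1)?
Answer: 315844/25 ≈ 12634.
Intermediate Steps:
O(p) = 2*p/(1 + p) (O(p) = (2*p)/(1 + p) = 2*p/(1 + p))
(110 + O(-6))² = (110 + 2*(-6)/(1 - 6))² = (110 + 2*(-6)/(-5))² = (110 + 2*(-6)*(-⅕))² = (110 + 12/5)² = (562/5)² = 315844/25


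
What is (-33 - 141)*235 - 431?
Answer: -41321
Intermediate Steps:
(-33 - 141)*235 - 431 = -174*235 - 431 = -40890 - 431 = -41321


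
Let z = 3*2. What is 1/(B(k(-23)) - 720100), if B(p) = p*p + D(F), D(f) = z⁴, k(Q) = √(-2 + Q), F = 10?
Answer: -1/718829 ≈ -1.3912e-6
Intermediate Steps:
z = 6
D(f) = 1296 (D(f) = 6⁴ = 1296)
B(p) = 1296 + p² (B(p) = p*p + 1296 = p² + 1296 = 1296 + p²)
1/(B(k(-23)) - 720100) = 1/((1296 + (√(-2 - 23))²) - 720100) = 1/((1296 + (√(-25))²) - 720100) = 1/((1296 + (5*I)²) - 720100) = 1/((1296 - 25) - 720100) = 1/(1271 - 720100) = 1/(-718829) = -1/718829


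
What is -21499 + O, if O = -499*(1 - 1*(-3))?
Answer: -23495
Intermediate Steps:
O = -1996 (O = -499*(1 + 3) = -499*4 = -1996)
-21499 + O = -21499 - 1996 = -23495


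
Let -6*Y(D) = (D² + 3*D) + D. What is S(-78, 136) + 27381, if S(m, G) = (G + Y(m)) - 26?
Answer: 26529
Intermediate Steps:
Y(D) = -2*D/3 - D²/6 (Y(D) = -((D² + 3*D) + D)/6 = -(D² + 4*D)/6 = -2*D/3 - D²/6)
S(m, G) = -26 + G - m*(4 + m)/6 (S(m, G) = (G - m*(4 + m)/6) - 26 = -26 + G - m*(4 + m)/6)
S(-78, 136) + 27381 = (-26 + 136 - ⅙*(-78)*(4 - 78)) + 27381 = (-26 + 136 - ⅙*(-78)*(-74)) + 27381 = (-26 + 136 - 962) + 27381 = -852 + 27381 = 26529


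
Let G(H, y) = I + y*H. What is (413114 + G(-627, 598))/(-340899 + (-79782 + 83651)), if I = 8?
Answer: -19088/168515 ≈ -0.11327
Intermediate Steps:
G(H, y) = 8 + H*y (G(H, y) = 8 + y*H = 8 + H*y)
(413114 + G(-627, 598))/(-340899 + (-79782 + 83651)) = (413114 + (8 - 627*598))/(-340899 + (-79782 + 83651)) = (413114 + (8 - 374946))/(-340899 + 3869) = (413114 - 374938)/(-337030) = 38176*(-1/337030) = -19088/168515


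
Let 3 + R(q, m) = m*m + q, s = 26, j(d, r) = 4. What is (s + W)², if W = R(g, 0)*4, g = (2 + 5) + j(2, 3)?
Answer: 3364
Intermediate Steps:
g = 11 (g = (2 + 5) + 4 = 7 + 4 = 11)
R(q, m) = -3 + q + m² (R(q, m) = -3 + (m*m + q) = -3 + (m² + q) = -3 + (q + m²) = -3 + q + m²)
W = 32 (W = (-3 + 11 + 0²)*4 = (-3 + 11 + 0)*4 = 8*4 = 32)
(s + W)² = (26 + 32)² = 58² = 3364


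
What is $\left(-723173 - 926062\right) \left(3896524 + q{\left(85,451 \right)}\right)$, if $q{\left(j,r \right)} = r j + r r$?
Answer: $-6824963231100$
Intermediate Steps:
$q{\left(j,r \right)} = r^{2} + j r$ ($q{\left(j,r \right)} = j r + r^{2} = r^{2} + j r$)
$\left(-723173 - 926062\right) \left(3896524 + q{\left(85,451 \right)}\right) = \left(-723173 - 926062\right) \left(3896524 + 451 \left(85 + 451\right)\right) = - 1649235 \left(3896524 + 451 \cdot 536\right) = - 1649235 \left(3896524 + 241736\right) = \left(-1649235\right) 4138260 = -6824963231100$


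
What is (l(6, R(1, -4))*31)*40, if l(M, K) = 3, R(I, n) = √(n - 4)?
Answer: 3720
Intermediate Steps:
R(I, n) = √(-4 + n)
(l(6, R(1, -4))*31)*40 = (3*31)*40 = 93*40 = 3720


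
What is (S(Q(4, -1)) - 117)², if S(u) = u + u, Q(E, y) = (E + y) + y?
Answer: 12769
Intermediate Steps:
Q(E, y) = E + 2*y
S(u) = 2*u
(S(Q(4, -1)) - 117)² = (2*(4 + 2*(-1)) - 117)² = (2*(4 - 2) - 117)² = (2*2 - 117)² = (4 - 117)² = (-113)² = 12769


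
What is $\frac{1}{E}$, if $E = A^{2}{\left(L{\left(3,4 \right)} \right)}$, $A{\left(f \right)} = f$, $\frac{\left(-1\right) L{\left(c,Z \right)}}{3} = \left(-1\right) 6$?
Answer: $\frac{1}{324} \approx 0.0030864$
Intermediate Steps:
$L{\left(c,Z \right)} = 18$ ($L{\left(c,Z \right)} = - 3 \left(\left(-1\right) 6\right) = \left(-3\right) \left(-6\right) = 18$)
$E = 324$ ($E = 18^{2} = 324$)
$\frac{1}{E} = \frac{1}{324}$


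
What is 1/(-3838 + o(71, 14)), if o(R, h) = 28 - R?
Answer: -1/3881 ≈ -0.00025767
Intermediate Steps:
1/(-3838 + o(71, 14)) = 1/(-3838 + (28 - 1*71)) = 1/(-3838 + (28 - 71)) = 1/(-3838 - 43) = 1/(-3881) = -1/3881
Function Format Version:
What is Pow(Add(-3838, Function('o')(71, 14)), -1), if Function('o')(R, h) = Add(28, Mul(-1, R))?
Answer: Rational(-1, 3881) ≈ -0.00025767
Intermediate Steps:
Pow(Add(-3838, Function('o')(71, 14)), -1) = Pow(Add(-3838, Add(28, Mul(-1, 71))), -1) = Pow(Add(-3838, Add(28, -71)), -1) = Pow(Add(-3838, -43), -1) = Pow(-3881, -1) = Rational(-1, 3881)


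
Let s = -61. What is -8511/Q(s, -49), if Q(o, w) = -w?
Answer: -8511/49 ≈ -173.69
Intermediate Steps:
-8511/Q(s, -49) = -8511/((-1*(-49))) = -8511/49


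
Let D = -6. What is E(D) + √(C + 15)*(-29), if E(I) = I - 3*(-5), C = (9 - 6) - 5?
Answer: 9 - 29*√13 ≈ -95.561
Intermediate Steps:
C = -2 (C = 3 - 5 = -2)
E(I) = 15 + I (E(I) = I + 15 = 15 + I)
E(D) + √(C + 15)*(-29) = (15 - 6) + √(-2 + 15)*(-29) = 9 + √13*(-29) = 9 - 29*√13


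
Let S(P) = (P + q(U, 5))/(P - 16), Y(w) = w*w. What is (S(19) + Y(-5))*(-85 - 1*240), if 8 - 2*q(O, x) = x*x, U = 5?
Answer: -18525/2 ≈ -9262.5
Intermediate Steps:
Y(w) = w**2
q(O, x) = 4 - x**2/2 (q(O, x) = 4 - x*x/2 = 4 - x**2/2)
S(P) = (-17/2 + P)/(-16 + P) (S(P) = (P + (4 - 1/2*5**2))/(P - 16) = (P + (4 - 1/2*25))/(-16 + P) = (P + (4 - 25/2))/(-16 + P) = (P - 17/2)/(-16 + P) = (-17/2 + P)/(-16 + P))
(S(19) + Y(-5))*(-85 - 1*240) = ((-17/2 + 19)/(-16 + 19) + (-5)**2)*(-85 - 1*240) = ((21/2)/3 + 25)*(-85 - 240) = ((1/3)*(21/2) + 25)*(-325) = (7/2 + 25)*(-325) = (57/2)*(-325) = -18525/2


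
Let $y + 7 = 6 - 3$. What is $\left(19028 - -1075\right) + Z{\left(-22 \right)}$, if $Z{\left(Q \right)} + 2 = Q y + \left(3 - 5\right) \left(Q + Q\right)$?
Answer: $20277$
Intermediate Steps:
$y = -4$ ($y = -7 + \left(6 - 3\right) = -7 + 3 = -4$)
$Z{\left(Q \right)} = -2 - 8 Q$ ($Z{\left(Q \right)} = -2 + \left(Q \left(-4\right) + \left(3 - 5\right) \left(Q + Q\right)\right) = -2 - \left(4 Q + 2 \cdot 2 Q\right) = -2 - 8 Q$)
$\left(19028 - -1075\right) + Z{\left(-22 \right)} = \left(19028 - -1075\right) - -174 = \left(19028 + 1075\right) + \left(-2 + 176\right) = 20103 + 174 = 20277$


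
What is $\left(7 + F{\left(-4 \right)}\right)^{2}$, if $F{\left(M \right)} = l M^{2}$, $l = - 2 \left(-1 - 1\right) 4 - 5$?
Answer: $33489$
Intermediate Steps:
$l = 11$ ($l = - 2 \left(\left(-2\right) 4\right) - 5 = \left(-2\right) \left(-8\right) - 5 = 16 - 5 = 11$)
$F{\left(M \right)} = 11 M^{2}$
$\left(7 + F{\left(-4 \right)}\right)^{2} = \left(7 + 11 \left(-4\right)^{2}\right)^{2} = \left(7 + 11 \cdot 16\right)^{2} = \left(7 + 176\right)^{2} = 183^{2} = 33489$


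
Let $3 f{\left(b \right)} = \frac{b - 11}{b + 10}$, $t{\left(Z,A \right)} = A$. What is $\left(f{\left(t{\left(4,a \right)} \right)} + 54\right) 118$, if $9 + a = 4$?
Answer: $\frac{93692}{15} \approx 6246.1$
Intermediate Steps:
$a = -5$ ($a = -9 + 4 = -5$)
$f{\left(b \right)} = \frac{-11 + b}{3 \left(10 + b\right)}$ ($f{\left(b \right)} = \frac{\left(b - 11\right) \frac{1}{b + 10}}{3} = \frac{\left(-11 + b\right) \frac{1}{10 + b}}{3} = \frac{\frac{1}{10 + b} \left(-11 + b\right)}{3} = \frac{-11 + b}{3 \left(10 + b\right)}$)
$\left(f{\left(t{\left(4,a \right)} \right)} + 54\right) 118 = \left(\frac{-11 - 5}{3 \left(10 - 5\right)} + 54\right) 118 = \left(\frac{1}{3} \cdot \frac{1}{5} \left(-16\right) + 54\right) 118 = \left(- \frac{16}{15} + 54\right) 118 = \frac{794}{15} \cdot 118 = \frac{93692}{15}$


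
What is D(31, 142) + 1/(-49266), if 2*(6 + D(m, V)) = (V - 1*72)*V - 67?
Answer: 121453006/24633 ≈ 4930.5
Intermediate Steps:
D(m, V) = -79/2 + V*(-72 + V)/2 (D(m, V) = -6 + ((V - 1*72)*V - 67)/2 = -6 + ((V - 72)*V - 67)/2 = -6 + ((-72 + V)*V - 67)/2 = -6 + (V*(-72 + V) - 67)/2 = -6 + (-67 + V*(-72 + V))/2 = -6 + (-67/2 + V*(-72 + V)/2) = -79/2 + V*(-72 + V)/2)
D(31, 142) + 1/(-49266) = (-79/2 + (½)*142² - 36*142) + 1/(-49266) = (-79/2 + (½)*20164 - 5112) - 1/49266 = (-79/2 + 10082 - 5112) - 1/49266 = 9861/2 - 1/49266 = 121453006/24633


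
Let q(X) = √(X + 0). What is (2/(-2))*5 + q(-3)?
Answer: -5 + I*√3 ≈ -5.0 + 1.732*I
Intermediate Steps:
q(X) = √X
(2/(-2))*5 + q(-3) = (2/(-2))*5 + √(-3) = -½*2*5 + I*√3 = -1*5 + I*√3 = -5 + I*√3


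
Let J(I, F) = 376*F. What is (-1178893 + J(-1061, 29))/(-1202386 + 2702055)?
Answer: -1167989/1499669 ≈ -0.77883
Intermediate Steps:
(-1178893 + J(-1061, 29))/(-1202386 + 2702055) = (-1178893 + 376*29)/(-1202386 + 2702055) = (-1178893 + 10904)/1499669 = -1167989*1/1499669 = -1167989/1499669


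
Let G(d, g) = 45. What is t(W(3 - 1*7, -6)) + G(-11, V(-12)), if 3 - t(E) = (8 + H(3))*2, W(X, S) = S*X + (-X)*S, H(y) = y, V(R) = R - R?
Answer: 26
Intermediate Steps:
V(R) = 0
W(X, S) = 0 (W(X, S) = S*X - S*X = 0)
t(E) = -19 (t(E) = 3 - (8 + 3)*2 = 3 - 11*2 = 3 - 1*22 = 3 - 22 = -19)
t(W(3 - 1*7, -6)) + G(-11, V(-12)) = -19 + 45 = 26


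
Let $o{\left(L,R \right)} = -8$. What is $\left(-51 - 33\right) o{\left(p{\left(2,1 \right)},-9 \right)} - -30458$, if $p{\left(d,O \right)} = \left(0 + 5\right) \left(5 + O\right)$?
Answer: $31130$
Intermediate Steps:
$p{\left(d,O \right)} = 25 + 5 O$ ($p{\left(d,O \right)} = 5 \left(5 + O\right) = 25 + 5 O$)
$\left(-51 - 33\right) o{\left(p{\left(2,1 \right)},-9 \right)} - -30458 = \left(-51 - 33\right) \left(-8\right) - -30458 = \left(-84\right) \left(-8\right) + 30458 = 672 + 30458 = 31130$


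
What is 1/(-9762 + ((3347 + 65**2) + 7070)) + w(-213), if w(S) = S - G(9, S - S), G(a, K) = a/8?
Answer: -1044929/4880 ≈ -214.12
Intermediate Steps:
G(a, K) = a/8 (G(a, K) = a*(1/8) = a/8)
w(S) = -9/8 + S (w(S) = S - 9/8 = -9/8 + S)
1/(-9762 + ((3347 + 65**2) + 7070)) + w(-213) = 1/(-9762 + ((3347 + 65**2) + 7070)) + (-9/8 - 213) = 1/(-9762 + ((3347 + 4225) + 7070)) - 1713/8 = 1/(-9762 + (7572 + 7070)) - 1713/8 = 1/(-9762 + 14642) - 1713/8 = 1/4880 - 1713/8 = -1044929/4880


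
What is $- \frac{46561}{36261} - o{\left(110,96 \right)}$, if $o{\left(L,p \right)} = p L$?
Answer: $- \frac{382962721}{36261} \approx -10561.0$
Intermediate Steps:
$o{\left(L,p \right)} = L p$
$- \frac{46561}{36261} - o{\left(110,96 \right)} = - \frac{46561}{36261} - 110 \cdot 96 = \left(-46561\right) \frac{1}{36261} - 10560 = - \frac{46561}{36261} - 10560 = - \frac{382962721}{36261}$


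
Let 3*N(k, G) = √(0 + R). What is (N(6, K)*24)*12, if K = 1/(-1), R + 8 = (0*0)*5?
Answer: 192*I*√2 ≈ 271.53*I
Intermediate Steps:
R = -8 (R = -8 + (0*0)*5 = -8 + 0*5 = -8 + 0 = -8)
K = -1
N(k, G) = 2*I*√2/3 (N(k, G) = √(0 - 8)/3 = √(-8)/3 = (2*I*√2)/3 = 2*I*√2/3)
(N(6, K)*24)*12 = ((2*I*√2/3)*24)*12 = (16*I*√2)*12 = 192*I*√2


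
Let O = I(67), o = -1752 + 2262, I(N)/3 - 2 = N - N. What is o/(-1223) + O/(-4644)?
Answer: -395963/946602 ≈ -0.41830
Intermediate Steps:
I(N) = 6 (I(N) = 6 + 3*(N - N) = 6 + 3*0 = 6 + 0 = 6)
o = 510
O = 6
o/(-1223) + O/(-4644) = 510/(-1223) + 6/(-4644) = 510*(-1/1223) + 6*(-1/4644) = -510/1223 - 1/774 = -395963/946602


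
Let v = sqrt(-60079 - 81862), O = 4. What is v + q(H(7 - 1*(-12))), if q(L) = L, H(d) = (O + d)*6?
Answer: 138 + I*sqrt(141941) ≈ 138.0 + 376.75*I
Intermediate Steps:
v = I*sqrt(141941) (v = sqrt(-141941) = I*sqrt(141941) ≈ 376.75*I)
H(d) = 24 + 6*d (H(d) = (4 + d)*6 = 24 + 6*d)
v + q(H(7 - 1*(-12))) = I*sqrt(141941) + (24 + 6*(7 - 1*(-12))) = I*sqrt(141941) + (24 + 6*(7 + 12)) = I*sqrt(141941) + (24 + 6*19) = I*sqrt(141941) + (24 + 114) = I*sqrt(141941) + 138 = 138 + I*sqrt(141941)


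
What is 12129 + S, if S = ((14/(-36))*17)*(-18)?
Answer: 12248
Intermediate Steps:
S = 119 (S = ((14*(-1/36))*17)*(-18) = -7/18*17*(-18) = -119/18*(-18) = 119)
12129 + S = 12129 + 119 = 12248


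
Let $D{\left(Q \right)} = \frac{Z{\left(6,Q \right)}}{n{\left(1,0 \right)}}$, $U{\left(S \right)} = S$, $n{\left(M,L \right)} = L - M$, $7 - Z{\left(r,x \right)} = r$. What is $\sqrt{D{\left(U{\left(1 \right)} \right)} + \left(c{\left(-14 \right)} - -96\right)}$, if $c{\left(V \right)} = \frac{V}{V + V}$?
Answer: $\frac{\sqrt{382}}{2} \approx 9.7724$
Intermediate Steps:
$Z{\left(r,x \right)} = 7 - r$
$c{\left(V \right)} = \frac{1}{2}$ ($c{\left(V \right)} = \frac{V}{2 V} = V \frac{1}{2 V} = \frac{1}{2}$)
$D{\left(Q \right)} = -1$ ($D{\left(Q \right)} = \frac{7 - 6}{0 - 1} = 1 \frac{1}{-1} = 1 \left(-1\right) = -1$)
$\sqrt{D{\left(U{\left(1 \right)} \right)} + \left(c{\left(-14 \right)} - -96\right)} = \sqrt{-1 + \left(\frac{1}{2} - -96\right)} = \sqrt{-1 + \left(\frac{1}{2} + 96\right)} = \sqrt{-1 + \frac{193}{2}} = \sqrt{\frac{191}{2}} = \frac{\sqrt{382}}{2}$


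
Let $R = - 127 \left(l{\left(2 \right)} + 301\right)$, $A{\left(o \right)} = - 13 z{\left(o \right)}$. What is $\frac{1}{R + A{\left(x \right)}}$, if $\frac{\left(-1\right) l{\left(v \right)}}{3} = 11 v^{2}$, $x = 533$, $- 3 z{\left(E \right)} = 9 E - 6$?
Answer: $- \frac{1}{702} \approx -0.0014245$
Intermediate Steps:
$z{\left(E \right)} = 2 - 3 E$ ($z{\left(E \right)} = - \frac{9 E - 6}{3} = - \frac{-6 + 9 E}{3} = 2 - 3 E$)
$A{\left(o \right)} = -26 + 39 o$ ($A{\left(o \right)} = - 13 \left(2 - 3 o\right) = -26 + 39 o$)
$l{\left(v \right)} = - 33 v^{2}$ ($l{\left(v \right)} = - 3 \cdot 11 v^{2} = - 33 v^{2}$)
$R = -21463$ ($R = - 127 \left(- 33 \cdot 2^{2} + 301\right) = - 127 \left(\left(-33\right) 4 + 301\right) = - 127 \left(-132 + 301\right) = \left(-127\right) 169 = -21463$)
$\frac{1}{R + A{\left(x \right)}} = \frac{1}{-21463 + \left(-26 + 39 \cdot 533\right)} = \frac{1}{-21463 + \left(-26 + 20787\right)} = \frac{1}{-21463 + 20761} = \frac{1}{-702} = - \frac{1}{702}$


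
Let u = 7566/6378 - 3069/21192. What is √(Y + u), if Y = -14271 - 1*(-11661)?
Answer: I*√36776898292747370/3754516 ≈ 51.078*I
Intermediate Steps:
Y = -2610 (Y = -14271 + 11661 = -2610)
u = 7820255/7509032 (u = 7566*(1/6378) - 3069*1/21192 = 1261/1063 - 1023/7064 = 7820255/7509032 ≈ 1.0414)
√(Y + u) = √(-2610 + 7820255/7509032) = √(-19590753265/7509032) = I*√36776898292747370/3754516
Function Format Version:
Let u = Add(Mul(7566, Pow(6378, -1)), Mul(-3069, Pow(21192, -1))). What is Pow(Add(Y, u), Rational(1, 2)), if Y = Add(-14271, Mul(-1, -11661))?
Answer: Mul(Rational(1, 3754516), I, Pow(36776898292747370, Rational(1, 2))) ≈ Mul(51.078, I)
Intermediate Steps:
Y = -2610 (Y = Add(-14271, 11661) = -2610)
u = Rational(7820255, 7509032) (u = Add(Mul(7566, Rational(1, 6378)), Mul(-3069, Rational(1, 21192))) = Add(Rational(1261, 1063), Rational(-1023, 7064)) = Rational(7820255, 7509032) ≈ 1.0414)
Pow(Add(Y, u), Rational(1, 2)) = Pow(Add(-2610, Rational(7820255, 7509032)), Rational(1, 2)) = Pow(Rational(-19590753265, 7509032), Rational(1, 2)) = Mul(Rational(1, 3754516), I, Pow(36776898292747370, Rational(1, 2)))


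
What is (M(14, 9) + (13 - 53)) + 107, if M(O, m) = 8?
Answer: 75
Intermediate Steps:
(M(14, 9) + (13 - 53)) + 107 = (8 + (13 - 53)) + 107 = (8 - 40) + 107 = -32 + 107 = 75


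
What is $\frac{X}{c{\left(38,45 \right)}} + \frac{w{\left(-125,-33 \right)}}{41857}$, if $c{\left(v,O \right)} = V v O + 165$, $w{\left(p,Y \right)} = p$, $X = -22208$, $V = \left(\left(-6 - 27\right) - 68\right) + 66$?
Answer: $\frac{922099631}{2498235045} \approx 0.3691$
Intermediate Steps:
$V = -35$ ($V = \left(-33 - 68\right) + 66 = -101 + 66 = -35$)
$c{\left(v,O \right)} = 165 - 35 O v$ ($c{\left(v,O \right)} = - 35 v O + 165 = - 35 O v + 165 = 165 - 35 O v$)
$\frac{X}{c{\left(38,45 \right)}} + \frac{w{\left(-125,-33 \right)}}{41857} = - \frac{22208}{165 - 1575 \cdot 38} - \frac{125}{41857} = - \frac{22208}{165 - 59850} - \frac{125}{41857} = - \frac{22208}{-59685} - \frac{125}{41857} = \left(-22208\right) \left(- \frac{1}{59685}\right) - \frac{125}{41857} = \frac{22208}{59685} - \frac{125}{41857} = \frac{922099631}{2498235045}$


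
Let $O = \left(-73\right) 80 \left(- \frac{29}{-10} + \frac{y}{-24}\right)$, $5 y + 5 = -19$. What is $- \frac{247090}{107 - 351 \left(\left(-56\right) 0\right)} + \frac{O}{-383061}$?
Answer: $- \frac{94648605362}{40987527} \approx -2309.2$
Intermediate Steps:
$y = - \frac{24}{5}$ ($y = -1 + \frac{1}{5} \left(-19\right) = -1 - \frac{19}{5} = - \frac{24}{5} \approx -4.8$)
$O = -18104$ ($O = \left(-73\right) 80 \left(- \frac{29}{-10} - \frac{24}{5 \left(-24\right)}\right) = - 5840 \left(\left(-29\right) \left(- \frac{1}{10}\right) - - \frac{1}{5}\right) = - 5840 \left(\frac{29}{10} + \frac{1}{5}\right) = \left(-5840\right) \frac{31}{10} = -18104$)
$- \frac{247090}{107 - 351 \left(\left(-56\right) 0\right)} + \frac{O}{-383061} = - \frac{247090}{107 - 351 \left(\left(-56\right) 0\right)} - \frac{18104}{-383061} = - \frac{247090}{107 - 0} - - \frac{18104}{383061} = - \frac{247090}{107 + 0} + \frac{18104}{383061} = - \frac{247090}{107} + \frac{18104}{383061} = - \frac{94648605362}{40987527}$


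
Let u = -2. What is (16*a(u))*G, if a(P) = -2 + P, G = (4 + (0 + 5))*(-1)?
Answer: 576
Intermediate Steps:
G = -9 (G = (4 + 5)*(-1) = 9*(-1) = -9)
(16*a(u))*G = (16*(-2 - 2))*(-9) = (16*(-4))*(-9) = -64*(-9) = 576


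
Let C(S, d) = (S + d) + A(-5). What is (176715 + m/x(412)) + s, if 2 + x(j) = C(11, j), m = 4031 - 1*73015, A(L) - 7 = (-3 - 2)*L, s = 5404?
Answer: 82430923/453 ≈ 1.8197e+5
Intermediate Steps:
A(L) = 7 - 5*L (A(L) = 7 + (-3 - 2)*L = 7 - 5*L)
m = -68984 (m = 4031 - 73015 = -68984)
C(S, d) = 32 + S + d (C(S, d) = (S + d) + (7 - 5*(-5)) = (S + d) + (7 + 25) = (S + d) + 32 = 32 + S + d)
x(j) = 41 + j (x(j) = -2 + (32 + 11 + j) = -2 + (43 + j) = 41 + j)
(176715 + m/x(412)) + s = (176715 - 68984/(41 + 412)) + 5404 = (176715 - 68984/453) + 5404 = 79982911/453 + 5404 = 82430923/453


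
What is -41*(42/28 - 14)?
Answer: 1025/2 ≈ 512.50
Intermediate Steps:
-41*(42/28 - 14) = -41*(42*(1/28) - 14) = -41*(3/2 - 14) = -41*(-25/2) = 1025/2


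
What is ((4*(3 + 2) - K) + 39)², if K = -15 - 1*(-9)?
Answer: 4225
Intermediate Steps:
K = -6 (K = -15 + 9 = -6)
((4*(3 + 2) - K) + 39)² = ((4*(3 + 2) - 1*(-6)) + 39)² = ((4*5 + 6) + 39)² = ((20 + 6) + 39)² = (26 + 39)² = 65² = 4225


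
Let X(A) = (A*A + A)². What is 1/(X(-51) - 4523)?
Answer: 1/6497977 ≈ 1.5389e-7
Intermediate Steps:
X(A) = (A + A²)² (X(A) = (A² + A)² = (A + A²)²)
1/(X(-51) - 4523) = 1/((-51)²*(1 - 51)² - 4523) = 1/(2601*(-50)² - 4523) = 1/(2601*2500 - 4523) = 1/(6502500 - 4523) = 1/6497977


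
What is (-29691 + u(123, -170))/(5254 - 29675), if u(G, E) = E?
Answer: 29861/24421 ≈ 1.2228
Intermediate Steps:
(-29691 + u(123, -170))/(5254 - 29675) = (-29691 - 170)/(5254 - 29675) = -29861/(-24421) = -29861*(-1/24421) = 29861/24421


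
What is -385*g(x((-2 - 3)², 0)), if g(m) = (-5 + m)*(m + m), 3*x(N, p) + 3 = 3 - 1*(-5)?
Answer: 38500/9 ≈ 4277.8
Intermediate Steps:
x(N, p) = 5/3 (x(N, p) = -1 + (3 - 1*(-5))/3 = -1 + (3 + 5)/3 = -1 + (⅓)*8 = -1 + 8/3 = 5/3)
g(m) = 2*m*(-5 + m) (g(m) = (-5 + m)*(2*m) = 2*m*(-5 + m))
-385*g(x((-2 - 3)², 0)) = -770*5*(-5 + 5/3)/3 = -770*5*(-10)/(3*3) = -385*(-100/9) = 38500/9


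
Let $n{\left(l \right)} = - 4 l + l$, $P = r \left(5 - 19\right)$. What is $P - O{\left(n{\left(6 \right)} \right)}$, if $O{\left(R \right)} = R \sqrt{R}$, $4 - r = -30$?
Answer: $-476 + 54 i \sqrt{2} \approx -476.0 + 76.368 i$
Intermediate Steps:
$r = 34$ ($r = 4 - -30 = 4 + 30 = 34$)
$P = -476$ ($P = 34 \left(5 - 19\right) = 34 \left(-14\right) = -476$)
$n{\left(l \right)} = - 3 l$
$O{\left(R \right)} = R^{\frac{3}{2}}$
$P - O{\left(n{\left(6 \right)} \right)} = -476 - \left(\left(-3\right) 6\right)^{\frac{3}{2}} = -476 - \left(-18\right)^{\frac{3}{2}} = -476 - - 54 i \sqrt{2} = -476 + 54 i \sqrt{2}$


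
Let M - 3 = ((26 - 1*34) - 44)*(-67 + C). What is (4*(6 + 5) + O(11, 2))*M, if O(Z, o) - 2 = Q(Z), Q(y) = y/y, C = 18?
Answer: 119897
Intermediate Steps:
Q(y) = 1
O(Z, o) = 3 (O(Z, o) = 2 + 1 = 3)
M = 2551 (M = 3 + ((26 - 1*34) - 44)*(-67 + 18) = 3 + ((26 - 34) - 44)*(-49) = 3 + (-8 - 44)*(-49) = 3 - 52*(-49) = 3 + 2548 = 2551)
(4*(6 + 5) + O(11, 2))*M = (4*(6 + 5) + 3)*2551 = (4*11 + 3)*2551 = (44 + 3)*2551 = 47*2551 = 119897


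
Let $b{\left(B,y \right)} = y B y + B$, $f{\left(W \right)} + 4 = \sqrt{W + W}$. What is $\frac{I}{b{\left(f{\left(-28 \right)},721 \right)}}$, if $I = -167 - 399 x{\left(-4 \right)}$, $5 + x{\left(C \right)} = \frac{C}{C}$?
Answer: $- \frac{1429}{9357156} - \frac{1429 i \sqrt{14}}{18714312} \approx -0.00015272 - 0.00028571 i$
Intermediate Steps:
$x{\left(C \right)} = -4$ ($x{\left(C \right)} = -5 + \frac{C}{C} = -5 + 1 = -4$)
$f{\left(W \right)} = -4 + \sqrt{2} \sqrt{W}$ ($f{\left(W \right)} = -4 + \sqrt{W + W} = -4 + \sqrt{2 W} = -4 + \sqrt{2} \sqrt{W}$)
$b{\left(B,y \right)} = B + B y^{2}$ ($b{\left(B,y \right)} = B y y + B = B y^{2} + B = B + B y^{2}$)
$I = 1429$ ($I = -167 - -1596 = -167 + 1596 = 1429$)
$\frac{I}{b{\left(f{\left(-28 \right)},721 \right)}} = \frac{1429}{\left(-4 + \sqrt{2} \sqrt{-28}\right) \left(1 + 721^{2}\right)} = \frac{1429}{\left(-4 + \sqrt{2} \cdot 2 i \sqrt{7}\right) \left(1 + 519841\right)} = \frac{1429}{\left(-4 + 2 i \sqrt{14}\right) 519842} = \frac{1429}{-2079368 + 1039684 i \sqrt{14}}$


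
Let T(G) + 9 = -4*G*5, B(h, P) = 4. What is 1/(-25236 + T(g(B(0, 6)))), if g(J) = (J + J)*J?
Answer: -1/25885 ≈ -3.8632e-5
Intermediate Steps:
g(J) = 2*J² (g(J) = (2*J)*J = 2*J²)
T(G) = -9 - 20*G (T(G) = -9 - 4*G*5 = -9 - 20*G)
1/(-25236 + T(g(B(0, 6)))) = 1/(-25236 + (-9 - 40*4²)) = 1/(-25236 + (-9 - 40*16)) = 1/(-25236 + (-9 - 20*32)) = 1/(-25236 + (-9 - 640)) = 1/(-25236 - 649) = 1/(-25885) = -1/25885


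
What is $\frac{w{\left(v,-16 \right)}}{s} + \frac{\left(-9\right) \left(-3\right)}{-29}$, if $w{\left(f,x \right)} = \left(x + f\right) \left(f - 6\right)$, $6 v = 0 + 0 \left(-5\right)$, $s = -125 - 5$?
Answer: $- \frac{3147}{1885} \approx -1.6695$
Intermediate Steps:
$s = -130$
$v = 0$ ($v = \frac{0 + 0 \left(-5\right)}{6} = \frac{0 + 0}{6} = \frac{1}{6} \cdot 0 = 0$)
$w{\left(f,x \right)} = \left(-6 + f\right) \left(f + x\right)$ ($w{\left(f,x \right)} = \left(f + x\right) \left(-6 + f\right) = \left(-6 + f\right) \left(f + x\right)$)
$\frac{w{\left(v,-16 \right)}}{s} + \frac{\left(-9\right) \left(-3\right)}{-29} = \frac{0^{2} - 0 - -96 + 0 \left(-16\right)}{-130} + \frac{\left(-9\right) \left(-3\right)}{-29} = \left(0 + 0 + 96 + 0\right) \left(- \frac{1}{130}\right) + 27 \left(- \frac{1}{29}\right) = 96 \left(- \frac{1}{130}\right) - \frac{27}{29} = - \frac{48}{65} - \frac{27}{29} = - \frac{3147}{1885}$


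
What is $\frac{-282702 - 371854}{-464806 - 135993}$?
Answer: $\frac{654556}{600799} \approx 1.0895$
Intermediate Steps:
$\frac{-282702 - 371854}{-464806 - 135993} = - \frac{654556}{-464806 - 135993} = - \frac{654556}{-600799} = \left(-654556\right) \left(- \frac{1}{600799}\right) = \frac{654556}{600799}$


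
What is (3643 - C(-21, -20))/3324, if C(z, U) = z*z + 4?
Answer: 533/554 ≈ 0.96209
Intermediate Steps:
C(z, U) = 4 + z² (C(z, U) = z² + 4 = 4 + z²)
(3643 - C(-21, -20))/3324 = (3643 - (4 + (-21)²))/3324 = (3643 - (4 + 441))*(1/3324) = (3643 - 1*445)*(1/3324) = (3643 - 445)*(1/3324) = 3198*(1/3324) = 533/554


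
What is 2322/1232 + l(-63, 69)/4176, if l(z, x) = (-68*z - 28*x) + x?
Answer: 88051/35728 ≈ 2.4645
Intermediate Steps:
l(z, x) = -68*z - 27*x
2322/1232 + l(-63, 69)/4176 = 2322/1232 + (-68*(-63) - 27*69)/4176 = 2322*(1/1232) + (4284 - 1863)*(1/4176) = 1161/616 + 2421*(1/4176) = 1161/616 + 269/464 = 88051/35728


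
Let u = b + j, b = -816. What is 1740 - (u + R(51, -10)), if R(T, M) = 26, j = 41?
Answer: 2489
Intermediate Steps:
u = -775 (u = -816 + 41 = -775)
1740 - (u + R(51, -10)) = 1740 - (-775 + 26) = 1740 - 1*(-749) = 1740 + 749 = 2489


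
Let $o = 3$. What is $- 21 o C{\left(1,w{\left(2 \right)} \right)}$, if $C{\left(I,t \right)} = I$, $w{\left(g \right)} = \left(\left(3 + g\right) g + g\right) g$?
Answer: $-63$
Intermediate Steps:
$w{\left(g \right)} = g \left(g + g \left(3 + g\right)\right)$ ($w{\left(g \right)} = \left(g \left(3 + g\right) + g\right) g = \left(g + g \left(3 + g\right)\right) g = g \left(g + g \left(3 + g\right)\right)$)
$- 21 o C{\left(1,w{\left(2 \right)} \right)} = \left(-21\right) 3 \cdot 1 = \left(-63\right) 1 = -63$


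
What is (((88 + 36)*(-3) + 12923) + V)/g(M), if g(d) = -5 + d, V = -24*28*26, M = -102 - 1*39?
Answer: 4921/146 ≈ 33.706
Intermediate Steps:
M = -141 (M = -102 - 39 = -141)
V = -17472 (V = -672*26 = -17472)
(((88 + 36)*(-3) + 12923) + V)/g(M) = (((88 + 36)*(-3) + 12923) - 17472)/(-5 - 141) = ((124*(-3) + 12923) - 17472)/(-146) = ((-372 + 12923) - 17472)*(-1/146) = (12551 - 17472)*(-1/146) = -4921*(-1/146) = 4921/146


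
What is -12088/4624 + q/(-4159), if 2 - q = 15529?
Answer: 2690357/2403902 ≈ 1.1192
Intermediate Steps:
q = -15527 (q = 2 - 1*15529 = 2 - 15529 = -15527)
-12088/4624 + q/(-4159) = -12088/4624 - 15527/(-4159) = -12088*1/4624 - 15527*(-1/4159) = -1511/578 + 15527/4159 = 2690357/2403902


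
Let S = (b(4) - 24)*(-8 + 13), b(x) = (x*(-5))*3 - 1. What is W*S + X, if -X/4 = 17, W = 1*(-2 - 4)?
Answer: 2482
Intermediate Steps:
W = -6 (W = 1*(-6) = -6)
X = -68 (X = -4*17 = -68)
b(x) = -1 - 15*x (b(x) = -5*x*3 - 1 = -15*x - 1 = -1 - 15*x)
S = -425 (S = ((-1 - 15*4) - 24)*(-8 + 13) = ((-1 - 60) - 24)*5 = (-61 - 24)*5 = -85*5 = -425)
W*S + X = -6*(-425) - 68 = 2550 - 68 = 2482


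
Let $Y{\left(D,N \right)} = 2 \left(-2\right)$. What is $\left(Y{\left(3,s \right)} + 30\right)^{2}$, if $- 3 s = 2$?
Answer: $676$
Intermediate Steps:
$s = - \frac{2}{3}$ ($s = \left(- \frac{1}{3}\right) 2 = - \frac{2}{3} \approx -0.66667$)
$Y{\left(D,N \right)} = -4$
$\left(Y{\left(3,s \right)} + 30\right)^{2} = \left(-4 + 30\right)^{2} = 26^{2} = 676$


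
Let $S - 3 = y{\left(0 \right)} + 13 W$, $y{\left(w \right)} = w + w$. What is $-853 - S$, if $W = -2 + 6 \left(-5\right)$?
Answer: $-440$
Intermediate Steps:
$y{\left(w \right)} = 2 w$
$W = -32$ ($W = -2 - 30 = -32$)
$S = -413$ ($S = 3 + \left(2 \cdot 0 + 13 \left(-32\right)\right) = 3 + \left(0 - 416\right) = 3 - 416 = -413$)
$-853 - S = -853 - -413 = -853 + 413 = -440$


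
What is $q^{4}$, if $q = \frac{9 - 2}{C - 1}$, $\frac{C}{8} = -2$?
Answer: $\frac{2401}{83521} \approx 0.028747$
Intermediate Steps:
$C = -16$ ($C = 8 \left(-2\right) = -16$)
$q = - \frac{7}{17}$ ($q = \frac{9 - 2}{-16 - 1} = \frac{7}{-17} = 7 \left(- \frac{1}{17}\right) = - \frac{7}{17} \approx -0.41176$)
$q^{4} = \left(- \frac{7}{17}\right)^{4} = \frac{2401}{83521}$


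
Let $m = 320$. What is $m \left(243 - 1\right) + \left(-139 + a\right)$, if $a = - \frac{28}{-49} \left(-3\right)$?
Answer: $\frac{541095}{7} \approx 77299.0$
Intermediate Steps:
$a = - \frac{12}{7}$ ($a = \left(-28\right) \left(- \frac{1}{49}\right) \left(-3\right) = \frac{4}{7} \left(-3\right) = - \frac{12}{7} \approx -1.7143$)
$m \left(243 - 1\right) + \left(-139 + a\right) = 320 \left(243 - 1\right) - \frac{985}{7} = 320 \cdot 242 - \frac{985}{7} = 77440 - \frac{985}{7} = \frac{541095}{7}$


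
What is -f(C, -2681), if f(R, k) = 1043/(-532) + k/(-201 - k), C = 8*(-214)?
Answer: 143319/47120 ≈ 3.0416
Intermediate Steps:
C = -1712
f(R, k) = -149/76 + k/(-201 - k) (f(R, k) = 1043*(-1/532) + k/(-201 - k) = -149/76 + k/(-201 - k))
-f(C, -2681) = -3*(-9983 - 75*(-2681))/(76*(201 - 2681)) = -3*(-9983 + 201075)/(76*(-2480)) = -3*(-1)*191092/(76*2480) = -1*(-143319/47120) = 143319/47120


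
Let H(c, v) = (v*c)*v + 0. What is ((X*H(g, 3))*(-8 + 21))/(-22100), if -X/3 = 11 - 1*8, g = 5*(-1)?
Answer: -81/340 ≈ -0.23824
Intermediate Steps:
g = -5
H(c, v) = c*v**2 (H(c, v) = (c*v)*v + 0 = c*v**2 + 0 = c*v**2)
X = -9 (X = -3*(11 - 1*8) = -3*(11 - 8) = -3*3 = -9)
((X*H(g, 3))*(-8 + 21))/(-22100) = ((-(-45)*3**2)*(-8 + 21))/(-22100) = (-(-45)*9*13)*(-1/22100) = (-9*(-45)*13)*(-1/22100) = (405*13)*(-1/22100) = 5265*(-1/22100) = -81/340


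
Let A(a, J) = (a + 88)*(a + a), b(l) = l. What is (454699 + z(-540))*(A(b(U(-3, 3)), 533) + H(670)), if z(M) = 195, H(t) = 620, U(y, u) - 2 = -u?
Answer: 202882724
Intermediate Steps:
U(y, u) = 2 - u
A(a, J) = 2*a*(88 + a) (A(a, J) = (88 + a)*(2*a) = 2*a*(88 + a))
(454699 + z(-540))*(A(b(U(-3, 3)), 533) + H(670)) = (454699 + 195)*(2*(2 - 1*3)*(88 + (2 - 1*3)) + 620) = 454894*(2*(2 - 3)*(88 + (2 - 3)) + 620) = 454894*(2*(-1)*(88 - 1) + 620) = 454894*(2*(-1)*87 + 620) = 454894*(-174 + 620) = 454894*446 = 202882724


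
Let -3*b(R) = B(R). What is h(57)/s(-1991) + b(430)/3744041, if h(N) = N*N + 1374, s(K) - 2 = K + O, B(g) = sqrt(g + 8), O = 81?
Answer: -1541/636 - sqrt(438)/11232123 ≈ -2.4230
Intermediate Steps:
B(g) = sqrt(8 + g)
b(R) = -sqrt(8 + R)/3
s(K) = 83 + K (s(K) = 2 + (K + 81) = 2 + (81 + K) = 83 + K)
h(N) = 1374 + N**2 (h(N) = N**2 + 1374 = 1374 + N**2)
h(57)/s(-1991) + b(430)/3744041 = (1374 + 57**2)/(83 - 1991) - sqrt(8 + 430)/3/3744041 = (1374 + 3249)/(-1908) - sqrt(438)/3*(1/3744041) = 4623*(-1/1908) - sqrt(438)/11232123 = -1541/636 - sqrt(438)/11232123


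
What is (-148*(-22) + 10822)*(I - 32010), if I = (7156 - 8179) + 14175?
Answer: -265482924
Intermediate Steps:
I = 13152 (I = -1023 + 14175 = 13152)
(-148*(-22) + 10822)*(I - 32010) = (-148*(-22) + 10822)*(13152 - 32010) = (3256 + 10822)*(-18858) = 14078*(-18858) = -265482924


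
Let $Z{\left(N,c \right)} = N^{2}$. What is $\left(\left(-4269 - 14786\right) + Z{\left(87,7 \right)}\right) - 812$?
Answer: $-12298$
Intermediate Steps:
$\left(\left(-4269 - 14786\right) + Z{\left(87,7 \right)}\right) - 812 = \left(\left(-4269 - 14786\right) + 87^{2}\right) - 812 = \left(-19055 + 7569\right) - 812 = -11486 - 812 = -12298$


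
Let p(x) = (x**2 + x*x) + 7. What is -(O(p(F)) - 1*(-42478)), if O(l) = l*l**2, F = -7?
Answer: -1200103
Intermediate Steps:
p(x) = 7 + 2*x**2 (p(x) = (x**2 + x**2) + 7 = 2*x**2 + 7 = 7 + 2*x**2)
O(l) = l**3
-(O(p(F)) - 1*(-42478)) = -((7 + 2*(-7)**2)**3 - 1*(-42478)) = -((7 + 2*49)**3 + 42478) = -((7 + 98)**3 + 42478) = -(105**3 + 42478) = -(1157625 + 42478) = -1*1200103 = -1200103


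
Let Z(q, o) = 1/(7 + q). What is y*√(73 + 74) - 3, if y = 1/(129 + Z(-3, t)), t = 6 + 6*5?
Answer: -3 + 28*√3/517 ≈ -2.9062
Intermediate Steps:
t = 36 (t = 6 + 30 = 36)
y = 4/517 (y = 1/(129 + 1/(7 - 3)) = 1/(129 + 1/4) = 1/(129 + ¼) = 1/(517/4) = 4/517 ≈ 0.0077369)
y*√(73 + 74) - 3 = 4*√(73 + 74)/517 - 3 = 4*√147/517 - 3 = 4*(7*√3)/517 - 3 = 28*√3/517 - 3 = -3 + 28*√3/517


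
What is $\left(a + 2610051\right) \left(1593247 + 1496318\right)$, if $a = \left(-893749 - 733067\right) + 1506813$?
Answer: $7693165149120$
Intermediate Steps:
$a = -120003$ ($a = -1626816 + 1506813 = -120003$)
$\left(a + 2610051\right) \left(1593247 + 1496318\right) = \left(-120003 + 2610051\right) \left(1593247 + 1496318\right) = 2490048 \cdot 3089565 = 7693165149120$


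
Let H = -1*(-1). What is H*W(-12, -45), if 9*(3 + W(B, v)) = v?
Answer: -8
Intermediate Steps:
H = 1
W(B, v) = -3 + v/9
H*W(-12, -45) = 1*(-3 + (⅑)*(-45)) = 1*(-3 - 5) = 1*(-8) = -8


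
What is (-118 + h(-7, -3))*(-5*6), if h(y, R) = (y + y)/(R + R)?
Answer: 3470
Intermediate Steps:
h(y, R) = y/R (h(y, R) = (2*y)/((2*R)) = (2*y)*(1/(2*R)) = y/R)
(-118 + h(-7, -3))*(-5*6) = (-118 - 7/(-3))*(-5*6) = (-118 - 7*(-⅓))*(-30) = (-118 + 7/3)*(-30) = -347/3*(-30) = 3470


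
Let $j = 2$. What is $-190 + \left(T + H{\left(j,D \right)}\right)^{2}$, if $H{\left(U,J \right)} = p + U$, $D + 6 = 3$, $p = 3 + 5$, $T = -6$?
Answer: $-174$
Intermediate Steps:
$p = 8$
$D = -3$ ($D = -6 + 3 = -3$)
$H{\left(U,J \right)} = 8 + U$
$-190 + \left(T + H{\left(j,D \right)}\right)^{2} = -190 + \left(-6 + \left(8 + 2\right)\right)^{2} = -190 + \left(-6 + 10\right)^{2} = -190 + 4^{2} = -190 + 16 = -174$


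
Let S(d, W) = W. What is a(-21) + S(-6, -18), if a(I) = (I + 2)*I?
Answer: 381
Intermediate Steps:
a(I) = I*(2 + I) (a(I) = (2 + I)*I = I*(2 + I))
a(-21) + S(-6, -18) = -21*(2 - 21) - 18 = -21*(-19) - 18 = 399 - 18 = 381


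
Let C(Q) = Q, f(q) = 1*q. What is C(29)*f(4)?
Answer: 116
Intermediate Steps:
f(q) = q
C(29)*f(4) = 29*4 = 116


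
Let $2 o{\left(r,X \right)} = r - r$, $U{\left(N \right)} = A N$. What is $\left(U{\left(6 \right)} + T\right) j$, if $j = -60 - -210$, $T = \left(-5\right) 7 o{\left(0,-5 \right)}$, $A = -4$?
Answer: $-3600$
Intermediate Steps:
$U{\left(N \right)} = - 4 N$
$o{\left(r,X \right)} = 0$ ($o{\left(r,X \right)} = \frac{r - r}{2} = \frac{1}{2} \cdot 0 = 0$)
$T = 0$ ($T = \left(-5\right) 7 \cdot 0 = \left(-35\right) 0 = 0$)
$j = 150$ ($j = -60 + 210 = 150$)
$\left(U{\left(6 \right)} + T\right) j = \left(\left(-4\right) 6 + 0\right) 150 = \left(-24 + 0\right) 150 = \left(-24\right) 150 = -3600$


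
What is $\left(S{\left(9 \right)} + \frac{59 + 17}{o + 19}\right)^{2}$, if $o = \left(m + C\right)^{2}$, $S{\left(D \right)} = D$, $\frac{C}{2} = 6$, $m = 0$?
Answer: $\frac{2380849}{26569} \approx 89.61$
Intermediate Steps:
$C = 12$ ($C = 2 \cdot 6 = 12$)
$o = 144$ ($o = \left(0 + 12\right)^{2} = 12^{2} = 144$)
$\left(S{\left(9 \right)} + \frac{59 + 17}{o + 19}\right)^{2} = \left(9 + \frac{59 + 17}{144 + 19}\right)^{2} = \left(9 + \frac{76}{163}\right)^{2} = \left(\frac{1543}{163}\right)^{2} = \frac{2380849}{26569}$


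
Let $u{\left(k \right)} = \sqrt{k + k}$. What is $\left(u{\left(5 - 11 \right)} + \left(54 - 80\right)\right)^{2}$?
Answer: $664 - 104 i \sqrt{3} \approx 664.0 - 180.13 i$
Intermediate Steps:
$u{\left(k \right)} = \sqrt{2} \sqrt{k}$ ($u{\left(k \right)} = \sqrt{2 k} = \sqrt{2} \sqrt{k}$)
$\left(u{\left(5 - 11 \right)} + \left(54 - 80\right)\right)^{2} = \left(\sqrt{2} \sqrt{5 - 11} + \left(54 - 80\right)\right)^{2} = \left(\sqrt{2} \sqrt{-6} + \left(54 - 80\right)\right)^{2} = \left(\sqrt{2} i \sqrt{6} - 26\right)^{2} = \left(2 i \sqrt{3} - 26\right)^{2} = \left(-26 + 2 i \sqrt{3}\right)^{2}$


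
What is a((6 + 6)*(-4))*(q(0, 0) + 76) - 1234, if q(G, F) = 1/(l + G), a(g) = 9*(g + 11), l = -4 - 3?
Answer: -185461/7 ≈ -26494.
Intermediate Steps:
l = -7
a(g) = 99 + 9*g (a(g) = 9*(11 + g) = 99 + 9*g)
q(G, F) = 1/(-7 + G)
a((6 + 6)*(-4))*(q(0, 0) + 76) - 1234 = (99 + 9*((6 + 6)*(-4)))*(1/(-7 + 0) + 76) - 1234 = (99 + 9*(12*(-4)))*(1/(-7) + 76) - 1234 = (99 + 9*(-48))*(-⅐ + 76) - 1234 = (99 - 432)*(531/7) - 1234 = -333*531/7 - 1234 = -176823/7 - 1234 = -185461/7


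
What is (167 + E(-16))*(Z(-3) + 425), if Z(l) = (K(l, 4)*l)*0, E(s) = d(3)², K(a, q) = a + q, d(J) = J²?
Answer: 105400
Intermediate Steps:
E(s) = 81 (E(s) = (3²)² = 9² = 81)
Z(l) = 0 (Z(l) = ((l + 4)*l)*0 = ((4 + l)*l)*0 = (l*(4 + l))*0 = 0)
(167 + E(-16))*(Z(-3) + 425) = (167 + 81)*(0 + 425) = 248*425 = 105400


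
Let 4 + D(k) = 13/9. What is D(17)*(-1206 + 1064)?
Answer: 3266/9 ≈ 362.89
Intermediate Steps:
D(k) = -23/9 (D(k) = -4 + 13/9 = -23/9)
D(17)*(-1206 + 1064) = -23*(-1206 + 1064)/9 = -23/9*(-142) = 3266/9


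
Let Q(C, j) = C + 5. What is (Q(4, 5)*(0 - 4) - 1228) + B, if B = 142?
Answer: -1122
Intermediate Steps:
Q(C, j) = 5 + C
(Q(4, 5)*(0 - 4) - 1228) + B = ((5 + 4)*(0 - 4) - 1228) + 142 = (9*(-4) - 1228) + 142 = (-36 - 1228) + 142 = -1264 + 142 = -1122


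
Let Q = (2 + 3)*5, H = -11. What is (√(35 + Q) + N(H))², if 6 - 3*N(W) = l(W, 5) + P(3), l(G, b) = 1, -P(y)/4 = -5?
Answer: 85 - 20*√15 ≈ 7.5403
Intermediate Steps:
Q = 25 (Q = 5*5 = 25)
P(y) = 20 (P(y) = -4*(-5) = 20)
N(W) = -5 (N(W) = 2 - (1 + 20)/3 = 2 - ⅓*21 = 2 - 7 = -5)
(√(35 + Q) + N(H))² = (√(35 + 25) - 5)² = (√60 - 5)² = (2*√15 - 5)² = (-5 + 2*√15)²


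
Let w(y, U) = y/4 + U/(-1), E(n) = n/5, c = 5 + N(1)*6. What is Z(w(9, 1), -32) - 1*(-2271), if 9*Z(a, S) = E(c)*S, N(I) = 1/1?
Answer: 101843/45 ≈ 2263.2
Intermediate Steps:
N(I) = 1
c = 11 (c = 5 + 1*6 = 5 + 6 = 11)
E(n) = n/5 (E(n) = n*(1/5) = n/5)
w(y, U) = -U + y/4 (w(y, U) = y*(1/4) + U*(-1) = y/4 - U = -U + y/4)
Z(a, S) = 11*S/45 (Z(a, S) = (((1/5)*11)*S)/9 = (11*S/5)/9 = 11*S/45)
Z(w(9, 1), -32) - 1*(-2271) = (11/45)*(-32) - 1*(-2271) = -352/45 + 2271 = 101843/45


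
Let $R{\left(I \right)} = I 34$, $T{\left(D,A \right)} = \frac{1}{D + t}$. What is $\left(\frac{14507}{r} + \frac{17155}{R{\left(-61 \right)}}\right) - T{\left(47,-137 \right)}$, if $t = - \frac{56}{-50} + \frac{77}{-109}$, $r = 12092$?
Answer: $- \frac{5745602579921}{810058037804} \approx -7.0928$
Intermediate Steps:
$t = \frac{1127}{2725}$ ($t = \left(-56\right) \left(- \frac{1}{50}\right) + 77 \left(- \frac{1}{109}\right) = \frac{28}{25} - \frac{77}{109} = \frac{1127}{2725} \approx 0.41358$)
$T{\left(D,A \right)} = \frac{1}{\frac{1127}{2725} + D}$ ($T{\left(D,A \right)} = \frac{1}{D + \frac{1127}{2725}} = \frac{1}{\frac{1127}{2725} + D}$)
$R{\left(I \right)} = 34 I$
$\left(\frac{14507}{r} + \frac{17155}{R{\left(-61 \right)}}\right) - T{\left(47,-137 \right)} = \left(\frac{14507}{12092} + \frac{17155}{34 \left(-61\right)}\right) - \frac{2725}{1127 + 2725 \cdot 47} = \left(14507 \cdot \frac{1}{12092} + \frac{17155}{-2074}\right) - \frac{2725}{1127 + 128075} = \left(\frac{14507}{12092} + 17155 \left(- \frac{1}{2074}\right)\right) - \frac{2725}{129202} = \left(\frac{14507}{12092} - \frac{17155}{2074}\right) - 2725 \cdot \frac{1}{129202} = - \frac{88675371}{12539404} - \frac{2725}{129202} = - \frac{5745602579921}{810058037804}$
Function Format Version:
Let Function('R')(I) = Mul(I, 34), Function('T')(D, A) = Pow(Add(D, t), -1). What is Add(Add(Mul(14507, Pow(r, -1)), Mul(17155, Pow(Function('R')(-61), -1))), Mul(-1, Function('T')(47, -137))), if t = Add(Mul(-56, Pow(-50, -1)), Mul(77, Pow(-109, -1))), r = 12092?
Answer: Rational(-5745602579921, 810058037804) ≈ -7.0928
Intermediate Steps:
t = Rational(1127, 2725) (t = Add(Mul(-56, Rational(-1, 50)), Mul(77, Rational(-1, 109))) = Add(Rational(28, 25), Rational(-77, 109)) = Rational(1127, 2725) ≈ 0.41358)
Function('T')(D, A) = Pow(Add(Rational(1127, 2725), D), -1) (Function('T')(D, A) = Pow(Add(D, Rational(1127, 2725)), -1) = Pow(Add(Rational(1127, 2725), D), -1))
Function('R')(I) = Mul(34, I)
Add(Add(Mul(14507, Pow(r, -1)), Mul(17155, Pow(Function('R')(-61), -1))), Mul(-1, Function('T')(47, -137))) = Add(Add(Mul(14507, Pow(12092, -1)), Mul(17155, Pow(Mul(34, -61), -1))), Mul(-1, Mul(2725, Pow(Add(1127, Mul(2725, 47)), -1)))) = Add(Add(Mul(14507, Rational(1, 12092)), Mul(17155, Pow(-2074, -1))), Mul(-1, Mul(2725, Pow(Add(1127, 128075), -1)))) = Add(Add(Rational(14507, 12092), Mul(17155, Rational(-1, 2074))), Mul(-1, Mul(2725, Pow(129202, -1)))) = Add(Add(Rational(14507, 12092), Rational(-17155, 2074)), Mul(-1, Mul(2725, Rational(1, 129202)))) = Add(Rational(-88675371, 12539404), Mul(-1, Rational(2725, 129202))) = Add(Rational(-88675371, 12539404), Rational(-2725, 129202)) = Rational(-5745602579921, 810058037804)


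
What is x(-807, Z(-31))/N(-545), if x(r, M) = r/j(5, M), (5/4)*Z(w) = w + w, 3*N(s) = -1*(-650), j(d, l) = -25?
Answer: 2421/16250 ≈ 0.14898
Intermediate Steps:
N(s) = 650/3 (N(s) = (-1*(-650))/3 = (1/3)*650 = 650/3)
Z(w) = 8*w/5 (Z(w) = 4*(w + w)/5 = 4*(2*w)/5 = 8*w/5)
x(r, M) = -r/25 (x(r, M) = r/(-25) = r*(-1/25) = -r/25)
x(-807, Z(-31))/N(-545) = (-1/25*(-807))/(650/3) = (807/25)*(3/650) = 2421/16250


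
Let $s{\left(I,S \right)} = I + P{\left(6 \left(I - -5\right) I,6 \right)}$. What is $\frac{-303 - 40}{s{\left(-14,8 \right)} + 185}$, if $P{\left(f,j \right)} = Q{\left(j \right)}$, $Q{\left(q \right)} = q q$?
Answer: $- \frac{343}{207} \approx -1.657$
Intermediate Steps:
$Q{\left(q \right)} = q^{2}$
$P{\left(f,j \right)} = j^{2}$
$s{\left(I,S \right)} = 36 + I$ ($s{\left(I,S \right)} = I + 6^{2} = I + 36 = 36 + I$)
$\frac{-303 - 40}{s{\left(-14,8 \right)} + 185} = \frac{-303 - 40}{\left(36 - 14\right) + 185} = - \frac{343}{22 + 185} = - \frac{343}{207}$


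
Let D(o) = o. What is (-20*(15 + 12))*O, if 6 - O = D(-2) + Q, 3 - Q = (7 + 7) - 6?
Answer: -7020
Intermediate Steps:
Q = -5 (Q = 3 - ((7 + 7) - 6) = 3 - (14 - 6) = 3 - 1*8 = 3 - 8 = -5)
O = 13 (O = 6 - (-2 - 5) = 6 - 1*(-7) = 6 + 7 = 13)
(-20*(15 + 12))*O = -20*(15 + 12)*13 = -20*27*13 = -540*13 = -7020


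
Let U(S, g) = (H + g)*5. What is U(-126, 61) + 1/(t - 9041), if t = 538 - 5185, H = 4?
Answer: 4448599/13688 ≈ 325.00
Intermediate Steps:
U(S, g) = 20 + 5*g (U(S, g) = (4 + g)*5 = 20 + 5*g)
t = -4647
U(-126, 61) + 1/(t - 9041) = (20 + 5*61) + 1/(-4647 - 9041) = (20 + 305) + 1/(-13688) = 325 - 1/13688 = 4448599/13688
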